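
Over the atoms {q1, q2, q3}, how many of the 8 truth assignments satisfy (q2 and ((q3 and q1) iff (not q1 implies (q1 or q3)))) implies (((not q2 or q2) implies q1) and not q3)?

6

Initial set: {((q2 and ((q3 and q1) iff (not q1 implies (q1 or q3)))) implies (((not q2 or q2) implies q1) and not q3))}.
((q2 and ((q3 and q1) iff (not q1 implies (q1 or q3)))) implies (((not q2 or q2) implies q1) and not q3)): β-rule — branch into not (q2 and ((q3 and q1) iff (not q1 implies (q1 or q3))))  //  (((not q2 or q2) implies q1) and not q3).
  branch 1 (add not (q2 and ((q3 and q1) iff (not q1 implies (q1 or q3))))):
    not (q2 and ((q3 and q1) iff (not q1 implies (q1 or q3)))): β-rule — branch into not q2  //  not ((q3 and q1) iff (not q1 implies (q1 or q3))).
      branch 1.1 (add not q2):
        ○ open, literals {q2=F}.
      branch 1.2 (add not ((q3 and q1) iff (not q1 implies (q1 or q3)))):
        not ((q3 and q1) iff (not q1 implies (q1 or q3))): β-rule — branch into (q3 and q1), not (not q1 implies (q1 or q3))  //  not (q3 and q1), (not q1 implies (q1 or q3)).
          branch 1.2.1 (add (q3 and q1), not (not q1 implies (q1 or q3))):
            (q3 and q1): α-rule — add q3, q1.
            not (not q1 implies (q1 or q3)): α-rule — add not q1, not (q1 or q3).
            × closes — contains both q1 and not q1.
          branch 1.2.2 (add not (q3 and q1), (not q1 implies (q1 or q3))):
            not (q3 and q1): β-rule — branch into not q3  //  not q1.
              branch 1.2.2.1 (add not q3):
                (not q1 implies (q1 or q3)): β-rule — branch into not not q1  //  (q1 or q3).
                  branch 1.2.2.1.1 (add not not q1):
                    ○ open, literals {q1=T, q3=F}.
                  branch 1.2.2.1.2 (add (q1 or q3)):
                    (q1 or q3): β-rule — branch into q1  //  q3.
                      branch 1.2.2.1.2.1 (add q1):
                        ○ open, literals {q1=T, q3=F}.
                      branch 1.2.2.1.2.2 (add q3):
                        × closes — contains both q3 and not q3.
              branch 1.2.2.2 (add not q1):
                (not q1 implies (q1 or q3)): β-rule — branch into not not q1  //  (q1 or q3).
                  branch 1.2.2.2.1 (add not not q1):
                    × closes — contains both q1 and not q1.
                  branch 1.2.2.2.2 (add (q1 or q3)):
                    (q1 or q3): β-rule — branch into q1  //  q3.
                      branch 1.2.2.2.2.1 (add q1):
                        × closes — contains both q1 and not q1.
                      branch 1.2.2.2.2.2 (add q3):
                        ○ open, literals {q1=F, q3=T}.
  branch 2 (add (((not q2 or q2) implies q1) and not q3)):
    (((not q2 or q2) implies q1) and not q3): α-rule — add ((not q2 or q2) implies q1), not q3.
    ((not q2 or q2) implies q1): β-rule — branch into not (not q2 or q2)  //  q1.
      branch 2.1 (add not (not q2 or q2)):
        not (not q2 or q2): α-rule — add not not q2, not q2.
        × closes — contains both q2 and not q2.
      branch 2.2 (add q1):
        ○ open, literals {q1=T, q3=F}.
5 branches closed, 5 open.
Each open branch fixes some atoms; the unmentioned ones are free. Counting distinct full assignments: branch {q2=F} (q1, q3) contributes 4 new; branch {q1=T, q3=F} (q2) contributes 1 new; branch {q1=T, q3=F} (q2) contributes 0 new; branch {q1=F, q3=T} (q2) contributes 1 new; branch {q1=T, q3=F} (q2) contributes 0 new. Total: 6.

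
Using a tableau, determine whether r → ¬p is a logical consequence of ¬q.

No

Initial set: {¬q; ¬(r → ¬p)}.
¬(r → ¬p): α-rule — add r, ¬¬p.
○ open, literals {p=1, q=0, r=1}.
0 branches closed, 1 open.
An open branch gives a countermodel: p=1, q=0, r=1 (unmentioned atoms arbitrary); the premises hold there but the conclusion fails.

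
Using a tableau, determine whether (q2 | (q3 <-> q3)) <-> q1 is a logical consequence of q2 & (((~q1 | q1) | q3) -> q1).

Initial set: {(q2 & (((~q1 | q1) | q3) -> q1)); ~((q2 | (q3 <-> q3)) <-> q1)}.
(q2 & (((~q1 | q1) | q3) -> q1)): α-rule — add q2, (((~q1 | q1) | q3) -> q1).
~((q2 | (q3 <-> q3)) <-> q1): β-rule — branch into (q2 | (q3 <-> q3)), ~q1  //  ~(q2 | (q3 <-> q3)), q1.
  branch 1 (add (q2 | (q3 <-> q3)), ~q1):
    (((~q1 | q1) | q3) -> q1): β-rule — branch into ~((~q1 | q1) | q3)  //  q1.
      branch 1.1 (add ~((~q1 | q1) | q3)):
        ~((~q1 | q1) | q3): α-rule — add ~(~q1 | q1), ~q3.
        ~(~q1 | q1): α-rule — add ~~q1, ~q1.
        × closes — contains both q1 and ~q1.
      branch 1.2 (add q1):
        × closes — contains both q1 and ~q1.
  branch 2 (add ~(q2 | (q3 <-> q3)), q1):
    ~(q2 | (q3 <-> q3)): α-rule — add ~q2, ~(q3 <-> q3).
    × closes — contains both q2 and ~q2.
All 3 branches close.
Every branch closed, so the premises entail the conclusion.

Yes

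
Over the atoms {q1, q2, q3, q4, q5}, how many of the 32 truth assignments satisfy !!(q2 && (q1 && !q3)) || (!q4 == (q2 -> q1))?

18

Initial set: {T (!!(q2 && (q1 && !q3)) || (!q4 == (q2 -> q1)))}.
T (!!(q2 && (q1 && !q3)) || (!q4 == (q2 -> q1))): β-rule — branch into T !!(q2 && (q1 && !q3))  //  T (!q4 == (q2 -> q1)).
  branch 1 (add T !!(q2 && (q1 && !q3))):
    T !!(q2 && (q1 && !q3)): drop double negation, giving T (q2 && (q1 && !q3)).
    T (q2 && (q1 && !q3)): α-rule — add T q2, T (q1 && !q3).
    T (q1 && !q3): α-rule — add T q1, T !q3.
    ○ open, literals {q1=1, q2=1, q3=0}.
  branch 2 (add T (!q4 == (q2 -> q1))):
    T (!q4 == (q2 -> q1)): β-rule — branch into T !q4, T (q2 -> q1)  //  F !q4, F (q2 -> q1).
      branch 2.1 (add T !q4, T (q2 -> q1)):
        T (q2 -> q1): β-rule — branch into F q2  //  T q1.
          branch 2.1.1 (add F q2):
            ○ open, literals {q2=0, q4=0}.
          branch 2.1.2 (add T q1):
            ○ open, literals {q1=1, q4=0}.
      branch 2.2 (add F !q4, F (q2 -> q1)):
        F (q2 -> q1): α-rule — add T q2, F q1.
        ○ open, literals {q1=0, q2=1, q4=1}.
0 branches closed, 4 open.
Each open branch fixes some atoms; the unmentioned ones are free. Counting distinct full assignments: branch {q1=1, q2=1, q3=0} (q4, q5) contributes 4 new; branch {q2=0, q4=0} (q1, q3, q5) contributes 8 new; branch {q1=1, q4=0} (q2, q3, q5) contributes 2 new; branch {q1=0, q2=1, q4=1} (q3, q5) contributes 4 new. Total: 18.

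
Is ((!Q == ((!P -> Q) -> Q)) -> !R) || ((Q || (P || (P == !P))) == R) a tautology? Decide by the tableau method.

Assume the negation and expand:
Initial set: {!(((!Q == ((!P -> Q) -> Q)) -> !R) || ((Q || (P || (P == !P))) == R))}.
!(((!Q == ((!P -> Q) -> Q)) -> !R) || ((Q || (P || (P == !P))) == R)): α-rule — add !((!Q == ((!P -> Q) -> Q)) -> !R), !((Q || (P || (P == !P))) == R).
!((!Q == ((!P -> Q) -> Q)) -> !R): α-rule — add (!Q == ((!P -> Q) -> Q)), !!R.
!((Q || (P || (P == !P))) == R): β-rule — branch into (Q || (P || (P == !P))), !R  //  !(Q || (P || (P == !P))), R.
  branch 1 (add (Q || (P || (P == !P))), !R):
    × closes — contains both R and !R.
  branch 2 (add !(Q || (P || (P == !P))), R):
    !(Q || (P || (P == !P))): α-rule — add !Q, !(P || (P == !P)).
    !(P || (P == !P)): α-rule — add !P, !(P == !P).
    (!Q == ((!P -> Q) -> Q)): β-rule — branch into !Q, ((!P -> Q) -> Q)  //  !!Q, !((!P -> Q) -> Q).
      branch 2.1 (add !Q, ((!P -> Q) -> Q)):
        !(P == !P): β-rule — branch into P, !!P  //  !P, !P.
          branch 2.1.1 (add P, !!P):
            × closes — contains both P and !P.
          branch 2.1.2 (add !P, !P):
            ((!P -> Q) -> Q): β-rule — branch into !(!P -> Q)  //  Q.
              branch 2.1.2.1 (add !(!P -> Q)):
                !(!P -> Q): α-rule — add !P, !Q.
                ○ open, literals {P=F, Q=F, R=T}.
              branch 2.1.2.2 (add Q):
                × closes — contains both Q and !Q.
      branch 2.2 (add !!Q, !((!P -> Q) -> Q)):
        × closes — contains both Q and !Q.
4 branches closed, 1 open.
An open branch gives a countermodel: P=F, Q=F, R=T (unmentioned atoms arbitrary); under it the original formula is false.

Not valid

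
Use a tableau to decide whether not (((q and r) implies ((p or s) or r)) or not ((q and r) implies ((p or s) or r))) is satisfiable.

Initial set: {not (((q and r) implies ((p or s) or r)) or not ((q and r) implies ((p or s) or r)))}.
not (((q and r) implies ((p or s) or r)) or not ((q and r) implies ((p or s) or r))): α-rule — add not ((q and r) implies ((p or s) or r)), not not ((q and r) implies ((p or s) or r)).
not ((q and r) implies ((p or s) or r)): α-rule — add (q and r), not ((p or s) or r).
(q and r): α-rule — add q, r.
not ((p or s) or r): α-rule — add not (p or s), not r.
× closes — contains both r and not r.
All 1 branch closes.
Every branch closed; the formula is unsatisfiable.

Unsatisfiable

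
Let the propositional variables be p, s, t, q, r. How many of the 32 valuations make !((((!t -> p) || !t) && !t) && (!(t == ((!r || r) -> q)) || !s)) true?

20

Initial set: {!((((!t -> p) || !t) && !t) && (!(t == ((!r || r) -> q)) || !s))}.
!((((!t -> p) || !t) && !t) && (!(t == ((!r || r) -> q)) || !s)): β-rule — branch into !(((!t -> p) || !t) && !t)  //  !(!(t == ((!r || r) -> q)) || !s).
  branch 1 (add !(((!t -> p) || !t) && !t)):
    !(((!t -> p) || !t) && !t): β-rule — branch into !((!t -> p) || !t)  //  !!t.
      branch 1.1 (add !((!t -> p) || !t)):
        !((!t -> p) || !t): α-rule — add !(!t -> p), !!t.
        !(!t -> p): α-rule — add !t, !p.
        × closes — contains both t and !t.
      branch 1.2 (add !!t):
        ○ open, literals {t=1}.
  branch 2 (add !(!(t == ((!r || r) -> q)) || !s)):
    !(!(t == ((!r || r) -> q)) || !s): α-rule — add !!(t == ((!r || r) -> q)), !!s.
    !!(t == ((!r || r) -> q)): β-rule — branch into t, ((!r || r) -> q)  //  !t, !((!r || r) -> q).
      branch 2.1 (add t, ((!r || r) -> q)):
        ((!r || r) -> q): β-rule — branch into !(!r || r)  //  q.
          branch 2.1.1 (add !(!r || r)):
            !(!r || r): α-rule — add !!r, !r.
            × closes — contains both r and !r.
          branch 2.1.2 (add q):
            ○ open, literals {q=1, s=1, t=1}.
      branch 2.2 (add !t, !((!r || r) -> q)):
        !((!r || r) -> q): α-rule — add (!r || r), !q.
        (!r || r): β-rule — branch into !r  //  r.
          branch 2.2.1 (add !r):
            ○ open, literals {q=0, r=0, s=1, t=0}.
          branch 2.2.2 (add r):
            ○ open, literals {q=0, r=1, s=1, t=0}.
2 branches closed, 4 open.
Each open branch fixes some atoms; the unmentioned ones are free. Counting distinct full assignments: branch {t=1} (p, s, q, r) contributes 16 new; branch {q=1, s=1, t=1} (p, r) contributes 0 new; branch {q=0, r=0, s=1, t=0} (p) contributes 2 new; branch {q=0, r=1, s=1, t=0} (p) contributes 2 new. Total: 20.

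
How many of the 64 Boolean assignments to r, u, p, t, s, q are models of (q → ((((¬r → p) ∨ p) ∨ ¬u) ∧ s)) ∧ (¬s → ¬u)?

Initial set: {((q → ((((¬r → p) ∨ p) ∨ ¬u) ∧ s)) ∧ (¬s → ¬u))}.
((q → ((((¬r → p) ∨ p) ∨ ¬u) ∧ s)) ∧ (¬s → ¬u)): α-rule — add (q → ((((¬r → p) ∨ p) ∨ ¬u) ∧ s)), (¬s → ¬u).
(q → ((((¬r → p) ∨ p) ∨ ¬u) ∧ s)): β-rule — branch into ¬q  //  ((((¬r → p) ∨ p) ∨ ¬u) ∧ s).
  branch 1 (add ¬q):
    (¬s → ¬u): β-rule — branch into ¬¬s  //  ¬u.
      branch 1.1 (add ¬¬s):
        ○ open, literals {q=false, s=true}.
      branch 1.2 (add ¬u):
        ○ open, literals {q=false, u=false}.
  branch 2 (add ((((¬r → p) ∨ p) ∨ ¬u) ∧ s)):
    ((((¬r → p) ∨ p) ∨ ¬u) ∧ s): α-rule — add (((¬r → p) ∨ p) ∨ ¬u), s.
    (¬s → ¬u): β-rule — branch into ¬¬s  //  ¬u.
      branch 2.1 (add ¬¬s):
        (((¬r → p) ∨ p) ∨ ¬u): β-rule — branch into ((¬r → p) ∨ p)  //  ¬u.
          branch 2.1.1 (add ((¬r → p) ∨ p)):
            ((¬r → p) ∨ p): β-rule — branch into (¬r → p)  //  p.
              branch 2.1.1.1 (add (¬r → p)):
                (¬r → p): β-rule — branch into ¬¬r  //  p.
                  branch 2.1.1.1.1 (add ¬¬r):
                    ○ open, literals {r=true, s=true}.
                  branch 2.1.1.1.2 (add p):
                    ○ open, literals {p=true, s=true}.
              branch 2.1.1.2 (add p):
                ○ open, literals {p=true, s=true}.
          branch 2.1.2 (add ¬u):
            ○ open, literals {s=true, u=false}.
      branch 2.2 (add ¬u):
        (((¬r → p) ∨ p) ∨ ¬u): β-rule — branch into ((¬r → p) ∨ p)  //  ¬u.
          branch 2.2.1 (add ((¬r → p) ∨ p)):
            ((¬r → p) ∨ p): β-rule — branch into (¬r → p)  //  p.
              branch 2.2.1.1 (add (¬r → p)):
                (¬r → p): β-rule — branch into ¬¬r  //  p.
                  branch 2.2.1.1.1 (add ¬¬r):
                    ○ open, literals {r=true, s=true, u=false}.
                  branch 2.2.1.1.2 (add p):
                    ○ open, literals {p=true, s=true, u=false}.
              branch 2.2.1.2 (add p):
                ○ open, literals {p=true, s=true, u=false}.
          branch 2.2.2 (add ¬u):
            ○ open, literals {s=true, u=false}.
0 branches closed, 10 open.
Each open branch fixes some atoms; the unmentioned ones are free. Counting distinct full assignments: branch {q=false, s=true} (r, u, p, t) contributes 16 new; branch {q=false, u=false} (r, p, t, s) contributes 8 new; branch {r=true, s=true} (u, p, t, q) contributes 8 new; branch {p=true, s=true} (r, u, t, q) contributes 4 new; branch {p=true, s=true} (r, u, t, q) contributes 0 new; branch {s=true, u=false} (r, p, t, q) contributes 2 new; branch {r=true, s=true, u=false} (p, t, q) contributes 0 new; branch {p=true, s=true, u=false} (r, t, q) contributes 0 new; branch {p=true, s=true, u=false} (r, t, q) contributes 0 new; branch {s=true, u=false} (r, p, t, q) contributes 0 new. Total: 38.

38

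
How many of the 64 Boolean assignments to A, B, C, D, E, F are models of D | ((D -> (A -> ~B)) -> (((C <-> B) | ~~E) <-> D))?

40

Initial set: {(D | ((D -> (A -> ~B)) -> (((C <-> B) | ~~E) <-> D)))}.
(D | ((D -> (A -> ~B)) -> (((C <-> B) | ~~E) <-> D))): β-rule — branch into D  //  ((D -> (A -> ~B)) -> (((C <-> B) | ~~E) <-> D)).
  branch 1 (add D):
    ○ open, literals {D=T}.
  branch 2 (add ((D -> (A -> ~B)) -> (((C <-> B) | ~~E) <-> D))):
    ((D -> (A -> ~B)) -> (((C <-> B) | ~~E) <-> D)): β-rule — branch into ~(D -> (A -> ~B))  //  (((C <-> B) | ~~E) <-> D).
      branch 2.1 (add ~(D -> (A -> ~B))):
        ~(D -> (A -> ~B)): α-rule — add D, ~(A -> ~B).
        ~(A -> ~B): α-rule — add A, ~~B.
        ○ open, literals {A=T, B=T, D=T}.
      branch 2.2 (add (((C <-> B) | ~~E) <-> D)):
        (((C <-> B) | ~~E) <-> D): β-rule — branch into ((C <-> B) | ~~E), D  //  ~((C <-> B) | ~~E), ~D.
          branch 2.2.1 (add ((C <-> B) | ~~E), D):
            ((C <-> B) | ~~E): β-rule — branch into (C <-> B)  //  ~~E.
              branch 2.2.1.1 (add (C <-> B)):
                (C <-> B): β-rule — branch into C, B  //  ~C, ~B.
                  branch 2.2.1.1.1 (add C, B):
                    ○ open, literals {B=T, C=T, D=T}.
                  branch 2.2.1.1.2 (add ~C, ~B):
                    ○ open, literals {B=F, C=F, D=T}.
              branch 2.2.1.2 (add ~~E):
                ~~E: drop double negation, giving E.
                ○ open, literals {D=T, E=T}.
          branch 2.2.2 (add ~((C <-> B) | ~~E), ~D):
            ~((C <-> B) | ~~E): α-rule — add ~(C <-> B), ~~~E.
            ~~~E: drop double negation, giving ~E.
            ~(C <-> B): β-rule — branch into C, ~B  //  ~C, B.
              branch 2.2.2.1 (add C, ~B):
                ○ open, literals {B=F, C=T, D=F, E=F}.
              branch 2.2.2.2 (add ~C, B):
                ○ open, literals {B=T, C=F, D=F, E=F}.
0 branches closed, 7 open.
Each open branch fixes some atoms; the unmentioned ones are free. Counting distinct full assignments: branch {D=T} (A, B, C, E, F) contributes 32 new; branch {A=T, B=T, D=T} (C, E, F) contributes 0 new; branch {B=T, C=T, D=T} (A, E, F) contributes 0 new; branch {B=F, C=F, D=T} (A, E, F) contributes 0 new; branch {D=T, E=T} (A, B, C, F) contributes 0 new; branch {B=F, C=T, D=F, E=F} (A, F) contributes 4 new; branch {B=T, C=F, D=F, E=F} (A, F) contributes 4 new. Total: 40.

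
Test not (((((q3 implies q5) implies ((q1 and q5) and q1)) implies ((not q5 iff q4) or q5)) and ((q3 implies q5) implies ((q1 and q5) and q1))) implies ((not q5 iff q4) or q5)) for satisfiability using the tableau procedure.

Unsatisfiable

Initial set: {T not (((((q3 implies q5) implies ((q1 and q5) and q1)) implies ((not q5 iff q4) or q5)) and ((q3 implies q5) implies ((q1 and q5) and q1))) implies ((not q5 iff q4) or q5))}.
T not (((((q3 implies q5) implies ((q1 and q5) and q1)) implies ((not q5 iff q4) or q5)) and ((q3 implies q5) implies ((q1 and q5) and q1))) implies ((not q5 iff q4) or q5)): α-rule — add T ((((q3 implies q5) implies ((q1 and q5) and q1)) implies ((not q5 iff q4) or q5)) and ((q3 implies q5) implies ((q1 and q5) and q1))), F ((not q5 iff q4) or q5).
T ((((q3 implies q5) implies ((q1 and q5) and q1)) implies ((not q5 iff q4) or q5)) and ((q3 implies q5) implies ((q1 and q5) and q1))): α-rule — add T (((q3 implies q5) implies ((q1 and q5) and q1)) implies ((not q5 iff q4) or q5)), T ((q3 implies q5) implies ((q1 and q5) and q1)).
F ((not q5 iff q4) or q5): α-rule — add F (not q5 iff q4), F q5.
T (((q3 implies q5) implies ((q1 and q5) and q1)) implies ((not q5 iff q4) or q5)): β-rule — branch into F ((q3 implies q5) implies ((q1 and q5) and q1))  //  T ((not q5 iff q4) or q5).
  branch 1 (add F ((q3 implies q5) implies ((q1 and q5) and q1))):
    F ((q3 implies q5) implies ((q1 and q5) and q1)): α-rule — add T (q3 implies q5), F ((q1 and q5) and q1).
    T ((q3 implies q5) implies ((q1 and q5) and q1)): β-rule — branch into F (q3 implies q5)  //  T ((q1 and q5) and q1).
      branch 1.1 (add F (q3 implies q5)):
        F (q3 implies q5): α-rule — add T q3, F q5.
        F (not q5 iff q4): β-rule — branch into T not q5, F q4  //  F not q5, T q4.
          branch 1.1.1 (add T not q5, F q4):
            T (q3 implies q5): β-rule — branch into F q3  //  T q5.
              branch 1.1.1.1 (add F q3):
                × closes — contains both q3 and not q3.
              branch 1.1.1.2 (add T q5):
                × closes — contains both q5 and not q5.
          branch 1.1.2 (add F not q5, T q4):
            × closes — contains both q5 and not q5.
      branch 1.2 (add T ((q1 and q5) and q1)):
        T ((q1 and q5) and q1): α-rule — add T (q1 and q5), T q1.
        T (q1 and q5): α-rule — add T q1, T q5.
        × closes — contains both q5 and not q5.
  branch 2 (add T ((not q5 iff q4) or q5)):
    T ((q3 implies q5) implies ((q1 and q5) and q1)): β-rule — branch into F (q3 implies q5)  //  T ((q1 and q5) and q1).
      branch 2.1 (add F (q3 implies q5)):
        F (q3 implies q5): α-rule — add T q3, F q5.
        F (not q5 iff q4): β-rule — branch into T not q5, F q4  //  F not q5, T q4.
          branch 2.1.1 (add T not q5, F q4):
            T ((not q5 iff q4) or q5): β-rule — branch into T (not q5 iff q4)  //  T q5.
              branch 2.1.1.1 (add T (not q5 iff q4)):
                T (not q5 iff q4): β-rule — branch into T not q5, T q4  //  F not q5, F q4.
                  branch 2.1.1.1.1 (add T not q5, T q4):
                    × closes — contains both q4 and not q4.
                  branch 2.1.1.1.2 (add F not q5, F q4):
                    × closes — contains both q5 and not q5.
              branch 2.1.1.2 (add T q5):
                × closes — contains both q5 and not q5.
          branch 2.1.2 (add F not q5, T q4):
            × closes — contains both q5 and not q5.
      branch 2.2 (add T ((q1 and q5) and q1)):
        T ((q1 and q5) and q1): α-rule — add T (q1 and q5), T q1.
        T (q1 and q5): α-rule — add T q1, T q5.
        × closes — contains both q5 and not q5.
All 9 branches close.
Every branch closed; the formula is unsatisfiable.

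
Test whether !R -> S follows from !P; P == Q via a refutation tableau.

No

Initial set: {!P; (P == Q); !(!R -> S)}.
!(!R -> S): α-rule — add !R, !S.
(P == Q): β-rule — branch into P, Q  //  !P, !Q.
  branch 1 (add P, Q):
    × closes — contains both P and !P.
  branch 2 (add !P, !Q):
    ○ open, literals {P=F, Q=F, R=F, S=F}.
1 branch closed, 1 open.
An open branch gives a countermodel: P=F, Q=F, R=F, S=F (unmentioned atoms arbitrary); the premises hold there but the conclusion fails.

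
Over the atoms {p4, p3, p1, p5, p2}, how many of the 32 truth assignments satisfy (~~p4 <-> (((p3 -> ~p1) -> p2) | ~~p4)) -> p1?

Initial set: {((~~p4 <-> (((p3 -> ~p1) -> p2) | ~~p4)) -> p1)}.
((~~p4 <-> (((p3 -> ~p1) -> p2) | ~~p4)) -> p1): β-rule — branch into ~(~~p4 <-> (((p3 -> ~p1) -> p2) | ~~p4))  //  p1.
  branch 1 (add ~(~~p4 <-> (((p3 -> ~p1) -> p2) | ~~p4))):
    ~(~~p4 <-> (((p3 -> ~p1) -> p2) | ~~p4)): β-rule — branch into ~~p4, ~(((p3 -> ~p1) -> p2) | ~~p4)  //  ~~~p4, (((p3 -> ~p1) -> p2) | ~~p4).
      branch 1.1 (add ~~p4, ~(((p3 -> ~p1) -> p2) | ~~p4)):
        ~~p4: drop double negation, giving p4.
        ~(((p3 -> ~p1) -> p2) | ~~p4): α-rule — add ~((p3 -> ~p1) -> p2), ~~~p4.
        ~((p3 -> ~p1) -> p2): α-rule — add (p3 -> ~p1), ~p2.
        ~~~p4: drop double negation, giving ~p4.
        × closes — contains both p4 and ~p4.
      branch 1.2 (add ~~~p4, (((p3 -> ~p1) -> p2) | ~~p4)):
        ~~~p4: drop double negation, giving ~p4.
        (((p3 -> ~p1) -> p2) | ~~p4): β-rule — branch into ((p3 -> ~p1) -> p2)  //  ~~p4.
          branch 1.2.1 (add ((p3 -> ~p1) -> p2)):
            ((p3 -> ~p1) -> p2): β-rule — branch into ~(p3 -> ~p1)  //  p2.
              branch 1.2.1.1 (add ~(p3 -> ~p1)):
                ~(p3 -> ~p1): α-rule — add p3, ~~p1.
                ○ open, literals {p1=T, p3=T, p4=F}.
              branch 1.2.1.2 (add p2):
                ○ open, literals {p2=T, p4=F}.
          branch 1.2.2 (add ~~p4):
            ~~p4: drop double negation, giving p4.
            × closes — contains both p4 and ~p4.
  branch 2 (add p1):
    ○ open, literals {p1=T}.
2 branches closed, 3 open.
Each open branch fixes some atoms; the unmentioned ones are free. Counting distinct full assignments: branch {p1=T, p3=T, p4=F} (p5, p2) contributes 4 new; branch {p2=T, p4=F} (p3, p1, p5) contributes 6 new; branch {p1=T} (p4, p3, p5, p2) contributes 10 new. Total: 20.

20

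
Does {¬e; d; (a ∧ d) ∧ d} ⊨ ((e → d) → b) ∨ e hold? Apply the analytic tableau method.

No

Initial set: {¬e; d; ((a ∧ d) ∧ d); ¬(((e → d) → b) ∨ e)}.
((a ∧ d) ∧ d): α-rule — add (a ∧ d), d.
¬(((e → d) → b) ∨ e): α-rule — add ¬((e → d) → b), ¬e.
(a ∧ d): α-rule — add a, d.
¬((e → d) → b): α-rule — add (e → d), ¬b.
(e → d): β-rule — branch into ¬e  //  d.
  branch 1 (add ¬e):
    ○ open, literals {a=1, b=0, d=1, e=0}.
  branch 2 (add d):
    ○ open, literals {a=1, b=0, d=1, e=0}.
0 branches closed, 2 open.
An open branch gives a countermodel: a=1, b=0, d=1, e=0 (unmentioned atoms arbitrary); the premises hold there but the conclusion fails.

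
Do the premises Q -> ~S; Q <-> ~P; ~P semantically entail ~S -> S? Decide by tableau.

Initial set: {(Q -> ~S); (Q <-> ~P); ~P; ~(~S -> S)}.
~(~S -> S): α-rule — add ~S, ~S.
(Q -> ~S): β-rule — branch into ~Q  //  ~S.
  branch 1 (add ~Q):
    (Q <-> ~P): β-rule — branch into Q, ~P  //  ~Q, ~~P.
      branch 1.1 (add Q, ~P):
        × closes — contains both Q and ~Q.
      branch 1.2 (add ~Q, ~~P):
        × closes — contains both P and ~P.
  branch 2 (add ~S):
    (Q <-> ~P): β-rule — branch into Q, ~P  //  ~Q, ~~P.
      branch 2.1 (add Q, ~P):
        ○ open, literals {P=false, Q=true, S=false}.
      branch 2.2 (add ~Q, ~~P):
        × closes — contains both P and ~P.
3 branches closed, 1 open.
An open branch gives a countermodel: P=false, Q=true, S=false (unmentioned atoms arbitrary); the premises hold there but the conclusion fails.

No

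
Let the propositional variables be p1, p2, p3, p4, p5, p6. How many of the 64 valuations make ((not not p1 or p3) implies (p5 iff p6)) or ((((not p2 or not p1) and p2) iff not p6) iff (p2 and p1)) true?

Initial set: {(((not not p1 or p3) implies (p5 iff p6)) or ((((not p2 or not p1) and p2) iff not p6) iff (p2 and p1)))}.
(((not not p1 or p3) implies (p5 iff p6)) or ((((not p2 or not p1) and p2) iff not p6) iff (p2 and p1))): β-rule — branch into ((not not p1 or p3) implies (p5 iff p6))  //  ((((not p2 or not p1) and p2) iff not p6) iff (p2 and p1)).
  branch 1 (add ((not not p1 or p3) implies (p5 iff p6))):
    ((not not p1 or p3) implies (p5 iff p6)): β-rule — branch into not (not not p1 or p3)  //  (p5 iff p6).
      branch 1.1 (add not (not not p1 or p3)):
        not (not not p1 or p3): α-rule — add not not not p1, not p3.
        not not not p1: drop double negation, giving not p1.
        ○ open, literals {p1=F, p3=F}.
      branch 1.2 (add (p5 iff p6)):
        (p5 iff p6): β-rule — branch into p5, p6  //  not p5, not p6.
          branch 1.2.1 (add p5, p6):
            ○ open, literals {p5=T, p6=T}.
          branch 1.2.2 (add not p5, not p6):
            ○ open, literals {p5=F, p6=F}.
  branch 2 (add ((((not p2 or not p1) and p2) iff not p6) iff (p2 and p1))):
    ((((not p2 or not p1) and p2) iff not p6) iff (p2 and p1)): β-rule — branch into (((not p2 or not p1) and p2) iff not p6), (p2 and p1)  //  not (((not p2 or not p1) and p2) iff not p6), not (p2 and p1).
      branch 2.1 (add (((not p2 or not p1) and p2) iff not p6), (p2 and p1)):
        (p2 and p1): α-rule — add p2, p1.
        (((not p2 or not p1) and p2) iff not p6): β-rule — branch into ((not p2 or not p1) and p2), not p6  //  not ((not p2 or not p1) and p2), not not p6.
          branch 2.1.1 (add ((not p2 or not p1) and p2), not p6):
            ((not p2 or not p1) and p2): α-rule — add (not p2 or not p1), p2.
            (not p2 or not p1): β-rule — branch into not p2  //  not p1.
              branch 2.1.1.1 (add not p2):
                × closes — contains both p2 and not p2.
              branch 2.1.1.2 (add not p1):
                × closes — contains both p1 and not p1.
          branch 2.1.2 (add not ((not p2 or not p1) and p2), not not p6):
            not ((not p2 or not p1) and p2): β-rule — branch into not (not p2 or not p1)  //  not p2.
              branch 2.1.2.1 (add not (not p2 or not p1)):
                not (not p2 or not p1): α-rule — add not not p2, not not p1.
                ○ open, literals {p1=T, p2=T, p6=T}.
              branch 2.1.2.2 (add not p2):
                × closes — contains both p2 and not p2.
      branch 2.2 (add not (((not p2 or not p1) and p2) iff not p6), not (p2 and p1)):
        not (((not p2 or not p1) and p2) iff not p6): β-rule — branch into ((not p2 or not p1) and p2), not not p6  //  not ((not p2 or not p1) and p2), not p6.
          branch 2.2.1 (add ((not p2 or not p1) and p2), not not p6):
            ((not p2 or not p1) and p2): α-rule — add (not p2 or not p1), p2.
            not (p2 and p1): β-rule — branch into not p2  //  not p1.
              branch 2.2.1.1 (add not p2):
                × closes — contains both p2 and not p2.
              branch 2.2.1.2 (add not p1):
                (not p2 or not p1): β-rule — branch into not p2  //  not p1.
                  branch 2.2.1.2.1 (add not p2):
                    × closes — contains both p2 and not p2.
                  branch 2.2.1.2.2 (add not p1):
                    ○ open, literals {p1=F, p2=T, p6=T}.
          branch 2.2.2 (add not ((not p2 or not p1) and p2), not p6):
            not (p2 and p1): β-rule — branch into not p2  //  not p1.
              branch 2.2.2.1 (add not p2):
                not ((not p2 or not p1) and p2): β-rule — branch into not (not p2 or not p1)  //  not p2.
                  branch 2.2.2.1.1 (add not (not p2 or not p1)):
                    not (not p2 or not p1): α-rule — add not not p2, not not p1.
                    × closes — contains both p2 and not p2.
                  branch 2.2.2.1.2 (add not p2):
                    ○ open, literals {p2=F, p6=F}.
              branch 2.2.2.2 (add not p1):
                not ((not p2 or not p1) and p2): β-rule — branch into not (not p2 or not p1)  //  not p2.
                  branch 2.2.2.2.1 (add not (not p2 or not p1)):
                    not (not p2 or not p1): α-rule — add not not p2, not not p1.
                    × closes — contains both p1 and not p1.
                  branch 2.2.2.2.2 (add not p2):
                    ○ open, literals {p1=F, p2=F, p6=F}.
7 branches closed, 7 open.
Each open branch fixes some atoms; the unmentioned ones are free. Counting distinct full assignments: branch {p1=F, p3=F} (p2, p4, p5, p6) contributes 16 new; branch {p5=T, p6=T} (p1, p2, p3, p4) contributes 12 new; branch {p5=F, p6=F} (p1, p2, p3, p4) contributes 12 new; branch {p1=T, p2=T, p6=T} (p3, p4, p5) contributes 4 new; branch {p1=F, p2=T, p6=T} (p3, p4, p5) contributes 2 new; branch {p2=F, p6=F} (p1, p3, p4, p5) contributes 6 new; branch {p1=F, p2=F, p6=F} (p3, p4, p5) contributes 0 new. Total: 52.

52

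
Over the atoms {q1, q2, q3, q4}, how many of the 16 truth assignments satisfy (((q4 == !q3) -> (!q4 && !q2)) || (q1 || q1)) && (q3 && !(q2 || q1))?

Initial set: {T ((((q4 == !q3) -> (!q4 && !q2)) || (q1 || q1)) && (q3 && !(q2 || q1)))}.
T ((((q4 == !q3) -> (!q4 && !q2)) || (q1 || q1)) && (q3 && !(q2 || q1))): α-rule — add T (((q4 == !q3) -> (!q4 && !q2)) || (q1 || q1)), T (q3 && !(q2 || q1)).
T (q3 && !(q2 || q1)): α-rule — add T q3, T !(q2 || q1).
T !(q2 || q1): α-rule — add F q2, F q1.
T (((q4 == !q3) -> (!q4 && !q2)) || (q1 || q1)): β-rule — branch into T ((q4 == !q3) -> (!q4 && !q2))  //  T (q1 || q1).
  branch 1 (add T ((q4 == !q3) -> (!q4 && !q2))):
    T ((q4 == !q3) -> (!q4 && !q2)): β-rule — branch into F (q4 == !q3)  //  T (!q4 && !q2).
      branch 1.1 (add F (q4 == !q3)):
        F (q4 == !q3): β-rule — branch into T q4, F !q3  //  F q4, T !q3.
          branch 1.1.1 (add T q4, F !q3):
            ○ open, literals {q1=false, q2=false, q3=true, q4=true}.
          branch 1.1.2 (add F q4, T !q3):
            × closes — contains both q3 and !q3.
      branch 1.2 (add T (!q4 && !q2)):
        T (!q4 && !q2): α-rule — add T !q4, T !q2.
        ○ open, literals {q1=false, q2=false, q3=true, q4=false}.
  branch 2 (add T (q1 || q1)):
    T (q1 || q1): β-rule — branch into T q1  //  T q1.
      branch 2.1 (add T q1):
        × closes — contains both q1 and !q1.
      branch 2.2 (add T q1):
        × closes — contains both q1 and !q1.
3 branches closed, 2 open.
Each open branch fixes some atoms; the unmentioned ones are free. Counting distinct full assignments: branch {q1=false, q2=false, q3=true, q4=true} (none free) contributes 1 new; branch {q1=false, q2=false, q3=true, q4=false} (none free) contributes 1 new. Total: 2.

2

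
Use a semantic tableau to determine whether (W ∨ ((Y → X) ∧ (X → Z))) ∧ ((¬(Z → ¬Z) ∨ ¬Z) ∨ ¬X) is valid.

Not valid

Assume the negation and expand:
Initial set: {¬((W ∨ ((Y → X) ∧ (X → Z))) ∧ ((¬(Z → ¬Z) ∨ ¬Z) ∨ ¬X))}.
¬((W ∨ ((Y → X) ∧ (X → Z))) ∧ ((¬(Z → ¬Z) ∨ ¬Z) ∨ ¬X)): β-rule — branch into ¬(W ∨ ((Y → X) ∧ (X → Z)))  //  ¬((¬(Z → ¬Z) ∨ ¬Z) ∨ ¬X).
  branch 1 (add ¬(W ∨ ((Y → X) ∧ (X → Z)))):
    ¬(W ∨ ((Y → X) ∧ (X → Z))): α-rule — add ¬W, ¬((Y → X) ∧ (X → Z)).
    ¬((Y → X) ∧ (X → Z)): β-rule — branch into ¬(Y → X)  //  ¬(X → Z).
      branch 1.1 (add ¬(Y → X)):
        ¬(Y → X): α-rule — add Y, ¬X.
        ○ open, literals {W=false, X=false, Y=true}.
      branch 1.2 (add ¬(X → Z)):
        ¬(X → Z): α-rule — add X, ¬Z.
        ○ open, literals {W=false, X=true, Z=false}.
  branch 2 (add ¬((¬(Z → ¬Z) ∨ ¬Z) ∨ ¬X)):
    ¬((¬(Z → ¬Z) ∨ ¬Z) ∨ ¬X): α-rule — add ¬(¬(Z → ¬Z) ∨ ¬Z), ¬¬X.
    ¬(¬(Z → ¬Z) ∨ ¬Z): α-rule — add ¬¬(Z → ¬Z), ¬¬Z.
    ¬¬(Z → ¬Z): β-rule — branch into ¬Z  //  ¬Z.
      branch 2.1 (add ¬Z):
        × closes — contains both Z and ¬Z.
      branch 2.2 (add ¬Z):
        × closes — contains both Z and ¬Z.
2 branches closed, 2 open.
An open branch gives a countermodel: W=false, X=false, Y=true (unmentioned atoms arbitrary); under it the original formula is false.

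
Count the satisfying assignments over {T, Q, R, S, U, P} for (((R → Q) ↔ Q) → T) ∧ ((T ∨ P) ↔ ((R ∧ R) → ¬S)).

Initial set: {T ((((R → Q) ↔ Q) → T) ∧ ((T ∨ P) ↔ ((R ∧ R) → ¬S)))}.
T ((((R → Q) ↔ Q) → T) ∧ ((T ∨ P) ↔ ((R ∧ R) → ¬S))): α-rule — add T (((R → Q) ↔ Q) → T), T ((T ∨ P) ↔ ((R ∧ R) → ¬S)).
T (((R → Q) ↔ Q) → T): β-rule — branch into F ((R → Q) ↔ Q)  //  T T.
  branch 1 (add F ((R → Q) ↔ Q)):
    T ((T ∨ P) ↔ ((R ∧ R) → ¬S)): β-rule — branch into T (T ∨ P), T ((R ∧ R) → ¬S)  //  F (T ∨ P), F ((R ∧ R) → ¬S).
      branch 1.1 (add T (T ∨ P), T ((R ∧ R) → ¬S)):
        F ((R → Q) ↔ Q): β-rule — branch into T (R → Q), F Q  //  F (R → Q), T Q.
          branch 1.1.1 (add T (R → Q), F Q):
            T (T ∨ P): β-rule — branch into T T  //  T P.
              branch 1.1.1.1 (add T T):
                T ((R ∧ R) → ¬S): β-rule — branch into F (R ∧ R)  //  T ¬S.
                  branch 1.1.1.1.1 (add F (R ∧ R)):
                    T (R → Q): β-rule — branch into F R  //  T Q.
                      branch 1.1.1.1.1.1 (add F R):
                        F (R ∧ R): β-rule — branch into F R  //  F R.
                          branch 1.1.1.1.1.1.1 (add F R):
                            ○ open, literals {Q=0, R=0, T=1}.
                          branch 1.1.1.1.1.1.2 (add F R):
                            ○ open, literals {Q=0, R=0, T=1}.
                      branch 1.1.1.1.1.2 (add T Q):
                        × closes — contains both Q and ¬Q.
                  branch 1.1.1.1.2 (add T ¬S):
                    T (R → Q): β-rule — branch into F R  //  T Q.
                      branch 1.1.1.1.2.1 (add F R):
                        ○ open, literals {Q=0, R=0, S=0, T=1}.
                      branch 1.1.1.1.2.2 (add T Q):
                        × closes — contains both Q and ¬Q.
              branch 1.1.1.2 (add T P):
                T ((R ∧ R) → ¬S): β-rule — branch into F (R ∧ R)  //  T ¬S.
                  branch 1.1.1.2.1 (add F (R ∧ R)):
                    T (R → Q): β-rule — branch into F R  //  T Q.
                      branch 1.1.1.2.1.1 (add F R):
                        F (R ∧ R): β-rule — branch into F R  //  F R.
                          branch 1.1.1.2.1.1.1 (add F R):
                            ○ open, literals {P=1, Q=0, R=0}.
                          branch 1.1.1.2.1.1.2 (add F R):
                            ○ open, literals {P=1, Q=0, R=0}.
                      branch 1.1.1.2.1.2 (add T Q):
                        × closes — contains both Q and ¬Q.
                  branch 1.1.1.2.2 (add T ¬S):
                    T (R → Q): β-rule — branch into F R  //  T Q.
                      branch 1.1.1.2.2.1 (add F R):
                        ○ open, literals {P=1, Q=0, R=0, S=0}.
                      branch 1.1.1.2.2.2 (add T Q):
                        × closes — contains both Q and ¬Q.
          branch 1.1.2 (add F (R → Q), T Q):
            F (R → Q): α-rule — add T R, F Q.
            × closes — contains both Q and ¬Q.
      branch 1.2 (add F (T ∨ P), F ((R ∧ R) → ¬S)):
        F (T ∨ P): α-rule — add F T, F P.
        F ((R ∧ R) → ¬S): α-rule — add T (R ∧ R), F ¬S.
        T (R ∧ R): α-rule — add T R, T R.
        F ((R → Q) ↔ Q): β-rule — branch into T (R → Q), F Q  //  F (R → Q), T Q.
          branch 1.2.1 (add T (R → Q), F Q):
            T (R → Q): β-rule — branch into F R  //  T Q.
              branch 1.2.1.1 (add F R):
                × closes — contains both R and ¬R.
              branch 1.2.1.2 (add T Q):
                × closes — contains both Q and ¬Q.
          branch 1.2.2 (add F (R → Q), T Q):
            F (R → Q): α-rule — add T R, F Q.
            × closes — contains both Q and ¬Q.
  branch 2 (add T T):
    T ((T ∨ P) ↔ ((R ∧ R) → ¬S)): β-rule — branch into T (T ∨ P), T ((R ∧ R) → ¬S)  //  F (T ∨ P), F ((R ∧ R) → ¬S).
      branch 2.1 (add T (T ∨ P), T ((R ∧ R) → ¬S)):
        T (T ∨ P): β-rule — branch into T T  //  T P.
          branch 2.1.1 (add T T):
            T ((R ∧ R) → ¬S): β-rule — branch into F (R ∧ R)  //  T ¬S.
              branch 2.1.1.1 (add F (R ∧ R)):
                F (R ∧ R): β-rule — branch into F R  //  F R.
                  branch 2.1.1.1.1 (add F R):
                    ○ open, literals {R=0, T=1}.
                  branch 2.1.1.1.2 (add F R):
                    ○ open, literals {R=0, T=1}.
              branch 2.1.1.2 (add T ¬S):
                ○ open, literals {S=0, T=1}.
          branch 2.1.2 (add T P):
            T ((R ∧ R) → ¬S): β-rule — branch into F (R ∧ R)  //  T ¬S.
              branch 2.1.2.1 (add F (R ∧ R)):
                F (R ∧ R): β-rule — branch into F R  //  F R.
                  branch 2.1.2.1.1 (add F R):
                    ○ open, literals {P=1, R=0, T=1}.
                  branch 2.1.2.1.2 (add F R):
                    ○ open, literals {P=1, R=0, T=1}.
              branch 2.1.2.2 (add T ¬S):
                ○ open, literals {P=1, S=0, T=1}.
      branch 2.2 (add F (T ∨ P), F ((R ∧ R) → ¬S)):
        F (T ∨ P): α-rule — add F T, F P.
        × closes — contains both T and ¬T.
9 branches closed, 12 open.
Each open branch fixes some atoms; the unmentioned ones are free. Counting distinct full assignments: branch {Q=0, R=0, T=1} (S, U, P) contributes 8 new; branch {Q=0, R=0, T=1} (S, U, P) contributes 0 new; branch {Q=0, R=0, S=0, T=1} (U, P) contributes 0 new; branch {P=1, Q=0, R=0} (T, S, U) contributes 4 new; branch {P=1, Q=0, R=0} (T, S, U) contributes 0 new; branch {P=1, Q=0, R=0, S=0} (T, U) contributes 0 new; branch {R=0, T=1} (Q, S, U, P) contributes 8 new; branch {R=0, T=1} (Q, S, U, P) contributes 0 new; branch {S=0, T=1} (Q, R, U, P) contributes 8 new; branch {P=1, R=0, T=1} (Q, S, U) contributes 0 new; branch {P=1, R=0, T=1} (Q, S, U) contributes 0 new; branch {P=1, S=0, T=1} (Q, R, U) contributes 0 new. Total: 28.

28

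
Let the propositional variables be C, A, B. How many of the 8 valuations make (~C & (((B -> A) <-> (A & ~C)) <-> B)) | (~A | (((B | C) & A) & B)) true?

Initial set: {((~C & (((B -> A) <-> (A & ~C)) <-> B)) | (~A | (((B | C) & A) & B)))}.
((~C & (((B -> A) <-> (A & ~C)) <-> B)) | (~A | (((B | C) & A) & B))): β-rule — branch into (~C & (((B -> A) <-> (A & ~C)) <-> B))  //  (~A | (((B | C) & A) & B)).
  branch 1 (add (~C & (((B -> A) <-> (A & ~C)) <-> B))):
    (~C & (((B -> A) <-> (A & ~C)) <-> B)): α-rule — add ~C, (((B -> A) <-> (A & ~C)) <-> B).
    (((B -> A) <-> (A & ~C)) <-> B): β-rule — branch into ((B -> A) <-> (A & ~C)), B  //  ~((B -> A) <-> (A & ~C)), ~B.
      branch 1.1 (add ((B -> A) <-> (A & ~C)), B):
        ((B -> A) <-> (A & ~C)): β-rule — branch into (B -> A), (A & ~C)  //  ~(B -> A), ~(A & ~C).
          branch 1.1.1 (add (B -> A), (A & ~C)):
            (A & ~C): α-rule — add A, ~C.
            (B -> A): β-rule — branch into ~B  //  A.
              branch 1.1.1.1 (add ~B):
                × closes — contains both B and ~B.
              branch 1.1.1.2 (add A):
                ○ open, literals {A=1, B=1, C=0}.
          branch 1.1.2 (add ~(B -> A), ~(A & ~C)):
            ~(B -> A): α-rule — add B, ~A.
            ~(A & ~C): β-rule — branch into ~A  //  ~~C.
              branch 1.1.2.1 (add ~A):
                ○ open, literals {A=0, B=1, C=0}.
              branch 1.1.2.2 (add ~~C):
                × closes — contains both C and ~C.
      branch 1.2 (add ~((B -> A) <-> (A & ~C)), ~B):
        ~((B -> A) <-> (A & ~C)): β-rule — branch into (B -> A), ~(A & ~C)  //  ~(B -> A), (A & ~C).
          branch 1.2.1 (add (B -> A), ~(A & ~C)):
            (B -> A): β-rule — branch into ~B  //  A.
              branch 1.2.1.1 (add ~B):
                ~(A & ~C): β-rule — branch into ~A  //  ~~C.
                  branch 1.2.1.1.1 (add ~A):
                    ○ open, literals {A=0, B=0, C=0}.
                  branch 1.2.1.1.2 (add ~~C):
                    × closes — contains both C and ~C.
              branch 1.2.1.2 (add A):
                ~(A & ~C): β-rule — branch into ~A  //  ~~C.
                  branch 1.2.1.2.1 (add ~A):
                    × closes — contains both A and ~A.
                  branch 1.2.1.2.2 (add ~~C):
                    × closes — contains both C and ~C.
          branch 1.2.2 (add ~(B -> A), (A & ~C)):
            ~(B -> A): α-rule — add B, ~A.
            × closes — contains both B and ~B.
  branch 2 (add (~A | (((B | C) & A) & B))):
    (~A | (((B | C) & A) & B)): β-rule — branch into ~A  //  (((B | C) & A) & B).
      branch 2.1 (add ~A):
        ○ open, literals {A=0}.
      branch 2.2 (add (((B | C) & A) & B)):
        (((B | C) & A) & B): α-rule — add ((B | C) & A), B.
        ((B | C) & A): α-rule — add (B | C), A.
        (B | C): β-rule — branch into B  //  C.
          branch 2.2.1 (add B):
            ○ open, literals {A=1, B=1}.
          branch 2.2.2 (add C):
            ○ open, literals {A=1, B=1, C=1}.
6 branches closed, 6 open.
Each open branch fixes some atoms; the unmentioned ones are free. Counting distinct full assignments: branch {A=1, B=1, C=0} (none free) contributes 1 new; branch {A=0, B=1, C=0} (none free) contributes 1 new; branch {A=0, B=0, C=0} (none free) contributes 1 new; branch {A=0} (C, B) contributes 2 new; branch {A=1, B=1} (C) contributes 1 new; branch {A=1, B=1, C=1} (none free) contributes 0 new. Total: 6.

6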